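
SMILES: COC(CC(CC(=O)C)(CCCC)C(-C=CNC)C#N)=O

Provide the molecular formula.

C16H26N2O3

Heavy atoms from the SMILES: 16 C, 2 N, 3 O.
Implicit hydrogens by atom environment:
  5 × C: 2 H each → 10
  4 × C: 3 H each → 12
  4 × C: no H
  3 × C: 1 H each → 3
  3 × O: no H
  1 × N: 1 H
  1 × N: no H
  Total hydrogens = 26.
Molecular formula: C16H26N2O3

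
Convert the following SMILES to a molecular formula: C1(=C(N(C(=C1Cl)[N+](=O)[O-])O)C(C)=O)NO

Heavy atoms from the SMILES: 6 C, 1 Cl, 3 N, 5 O.
Implicit hydrogens by atom environment:
  4 × C (aromatic): no H
  2 × O: 1 H each → 2
  2 × O: no H
  1 × C: 3 H
  1 × C: no H
  1 × Cl: no H
  1 × N: 1 H
  1 × N (aromatic): no H
  1 × N (charge +1): no H
  1 × O (charge -1): no H
  Total hydrogens = 6.
Molecular formula: C6H6ClN3O5

C6H6ClN3O5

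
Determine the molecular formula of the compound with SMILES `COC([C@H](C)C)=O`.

Heavy atoms from the SMILES: 5 C, 2 O.
Implicit hydrogens by atom environment:
  3 × C: 3 H each → 9
  2 × O: no H
  1 × C: 1 H
  1 × C: no H
  Total hydrogens = 10.
Molecular formula: C5H10O2

C5H10O2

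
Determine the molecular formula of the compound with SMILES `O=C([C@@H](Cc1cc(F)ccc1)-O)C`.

Heavy atoms from the SMILES: 10 C, 1 F, 2 O.
Implicit hydrogens by atom environment:
  4 × C (aromatic): 1 H each → 4
  2 × C (aromatic): no H
  1 × C: 3 H
  1 × C: 2 H
  1 × C: 1 H
  1 × C: no H
  1 × F: no H
  1 × O: 1 H
  1 × O: no H
  Total hydrogens = 11.
Molecular formula: C10H11FO2

C10H11FO2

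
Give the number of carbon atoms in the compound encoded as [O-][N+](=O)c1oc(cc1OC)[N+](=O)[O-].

5

The symbol for carbon appears 5 times in the SMILES. Lowercase c denotes aromatic carbon and counts toward C.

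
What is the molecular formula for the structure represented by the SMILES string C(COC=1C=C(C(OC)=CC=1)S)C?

Heavy atoms from the SMILES: 10 C, 2 O, 1 S.
Implicit hydrogens by atom environment:
  3 × C (aromatic): 1 H each → 3
  3 × C (aromatic): no H
  2 × C: 3 H each → 6
  2 × C: 2 H each → 4
  2 × O: no H
  1 × S: 1 H
  Total hydrogens = 14.
Molecular formula: C10H14O2S

C10H14O2S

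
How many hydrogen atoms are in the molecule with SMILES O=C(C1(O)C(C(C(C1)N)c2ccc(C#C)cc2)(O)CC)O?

Hydrogens are implicit in SMILES; fill each atom to its normal valence:
  4 × C (aromatic): 1 H each → 4
  4 × C: no H
  3 × C: 1 H each → 3
  3 × O: 1 H each → 3
  2 × C: 2 H each → 4
  2 × C (aromatic): no H
  1 × C: 3 H
  1 × N: 2 H
  1 × O: no H
  Total hydrogens = 19.

19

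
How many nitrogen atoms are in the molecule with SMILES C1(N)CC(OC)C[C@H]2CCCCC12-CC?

1

The symbol for nitrogen appears 1 time in the SMILES.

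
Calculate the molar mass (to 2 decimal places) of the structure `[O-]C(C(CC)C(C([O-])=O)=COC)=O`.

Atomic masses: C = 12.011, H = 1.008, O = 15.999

Molecular formula: [C8H10O5]2-.
M = 8×12.011 + 10×1.008 + 5×15.999 = 186.16 g/mol.

186.16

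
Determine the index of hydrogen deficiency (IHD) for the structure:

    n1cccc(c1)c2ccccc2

Molecular formula from the SMILES: C11H9N.
DoU = (2C + 2 + N − H − X)/2 = (2·11 + 2 + 1 − 9 − 0)/2 = 16/2 = 8.
(Structurally: 2 ring(s) + 6 π bond(s) = 8.)

8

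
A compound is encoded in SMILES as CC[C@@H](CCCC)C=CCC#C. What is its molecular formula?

Heavy atoms from the SMILES: 12 C.
Implicit hydrogens by atom environment:
  5 × C: 2 H each → 10
  4 × C: 1 H each → 4
  2 × C: 3 H each → 6
  1 × C: no H
  Total hydrogens = 20.
Molecular formula: C12H20

C12H20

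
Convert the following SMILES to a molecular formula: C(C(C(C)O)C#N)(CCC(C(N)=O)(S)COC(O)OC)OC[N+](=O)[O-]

Heavy atoms from the SMILES: 13 C, 3 N, 8 O, 1 S.
Implicit hydrogens by atom environment:
  5 × O: no H
  4 × C: 2 H each → 8
  4 × C: 1 H each → 4
  3 × C: no H
  2 × C: 3 H each → 6
  2 × O: 1 H each → 2
  1 × N: 2 H
  1 × N: no H
  1 × N (charge +1): no H
  1 × O (charge -1): no H
  1 × S: 1 H
  Total hydrogens = 23.
Molecular formula: C13H23N3O8S

C13H23N3O8S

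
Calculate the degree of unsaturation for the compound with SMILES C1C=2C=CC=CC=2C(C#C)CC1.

7

Molecular formula from the SMILES: C12H12.
DoU = (2C + 2 + N − H − X)/2 = (2·12 + 2 + 0 − 12 − 0)/2 = 14/2 = 7.
(Structurally: 2 ring(s) + 5 π bond(s) = 7.)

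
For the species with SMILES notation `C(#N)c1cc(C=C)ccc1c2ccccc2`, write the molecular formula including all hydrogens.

Heavy atoms from the SMILES: 15 C, 1 N.
Implicit hydrogens by atom environment:
  8 × C (aromatic): 1 H each → 8
  4 × C (aromatic): no H
  1 × C: 2 H
  1 × C: 1 H
  1 × C: no H
  1 × N: no H
  Total hydrogens = 11.
Molecular formula: C15H11N

C15H11N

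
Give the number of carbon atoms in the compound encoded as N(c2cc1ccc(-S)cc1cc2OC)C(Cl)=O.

12

The symbol for carbon appears 12 times in the SMILES. Lowercase c denotes aromatic carbon and counts toward C.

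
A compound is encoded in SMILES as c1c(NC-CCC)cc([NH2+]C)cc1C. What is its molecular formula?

C12H21N2+

Heavy atoms from the SMILES: 12 C, 2 N.
Implicit hydrogens by atom environment:
  3 × C: 3 H each → 9
  3 × C: 2 H each → 6
  3 × C (aromatic): 1 H each → 3
  3 × C (aromatic): no H
  1 × N (charge +1): 2 H
  1 × N: 1 H
  Total hydrogens = 21.
Net charge +1.
Molecular formula: C12H21N2+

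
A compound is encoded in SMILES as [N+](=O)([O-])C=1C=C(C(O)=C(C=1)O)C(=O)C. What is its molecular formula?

C8H7NO5

Heavy atoms from the SMILES: 8 C, 1 N, 5 O.
Implicit hydrogens by atom environment:
  4 × C (aromatic): no H
  2 × C (aromatic): 1 H each → 2
  2 × O: 1 H each → 2
  2 × O: no H
  1 × C: 3 H
  1 × C: no H
  1 × N (charge +1): no H
  1 × O (charge -1): no H
  Total hydrogens = 7.
Molecular formula: C8H7NO5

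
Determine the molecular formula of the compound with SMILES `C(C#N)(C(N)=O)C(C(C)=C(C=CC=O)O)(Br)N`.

Heavy atoms from the SMILES: 1 Br, 10 C, 3 N, 3 O.
Implicit hydrogens by atom environment:
  5 × C: no H
  4 × C: 1 H each → 4
  2 × N: 2 H each → 4
  2 × O: no H
  1 × Br: no H
  1 × C: 3 H
  1 × N: no H
  1 × O: 1 H
  Total hydrogens = 12.
Molecular formula: C10H12BrN3O3

C10H12BrN3O3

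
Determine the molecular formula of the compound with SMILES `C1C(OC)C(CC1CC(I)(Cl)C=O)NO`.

C9H15ClINO3

Heavy atoms from the SMILES: 9 C, 1 Cl, 1 I, 1 N, 3 O.
Implicit hydrogens by atom environment:
  4 × C: 1 H each → 4
  3 × C: 2 H each → 6
  2 × O: no H
  1 × C: 3 H
  1 × C: no H
  1 × Cl: no H
  1 × I: no H
  1 × N: 1 H
  1 × O: 1 H
  Total hydrogens = 15.
Molecular formula: C9H15ClINO3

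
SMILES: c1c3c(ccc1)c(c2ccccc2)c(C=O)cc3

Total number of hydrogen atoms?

Hydrogens are implicit in SMILES; fill each atom to its normal valence:
  11 × C (aromatic): 1 H each → 11
  5 × C (aromatic): no H
  1 × C: 1 H
  1 × O: no H
  Total hydrogens = 12.

12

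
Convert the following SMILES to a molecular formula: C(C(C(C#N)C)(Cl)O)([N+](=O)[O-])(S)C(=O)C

C7H9ClN2O4S

Heavy atoms from the SMILES: 7 C, 1 Cl, 2 N, 4 O, 1 S.
Implicit hydrogens by atom environment:
  4 × C: no H
  2 × C: 3 H each → 6
  2 × O: no H
  1 × C: 1 H
  1 × Cl: no H
  1 × N (charge +1): no H
  1 × N: no H
  1 × O: 1 H
  1 × O (charge -1): no H
  1 × S: 1 H
  Total hydrogens = 9.
Molecular formula: C7H9ClN2O4S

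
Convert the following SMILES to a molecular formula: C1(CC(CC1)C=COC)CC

C10H18O

Heavy atoms from the SMILES: 10 C, 1 O.
Implicit hydrogens by atom environment:
  4 × C: 2 H each → 8
  4 × C: 1 H each → 4
  2 × C: 3 H each → 6
  1 × O: no H
  Total hydrogens = 18.
Molecular formula: C10H18O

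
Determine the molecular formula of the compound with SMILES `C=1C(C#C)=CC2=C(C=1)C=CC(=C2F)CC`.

Heavy atoms from the SMILES: 14 C, 1 F.
Implicit hydrogens by atom environment:
  5 × C (aromatic): 1 H each → 5
  5 × C (aromatic): no H
  1 × C: 3 H
  1 × C: 2 H
  1 × C: 1 H
  1 × C: no H
  1 × F: no H
  Total hydrogens = 11.
Molecular formula: C14H11F

C14H11F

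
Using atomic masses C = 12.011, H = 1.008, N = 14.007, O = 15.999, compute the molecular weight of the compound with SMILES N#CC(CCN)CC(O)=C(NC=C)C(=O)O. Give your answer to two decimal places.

Molecular formula: C10H15N3O3.
M = 10×12.011 + 15×1.008 + 3×14.007 + 3×15.999 = 225.25 g/mol.

225.25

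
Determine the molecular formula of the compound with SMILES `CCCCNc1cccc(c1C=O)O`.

C11H15NO2

Heavy atoms from the SMILES: 11 C, 1 N, 2 O.
Implicit hydrogens by atom environment:
  3 × C: 2 H each → 6
  3 × C (aromatic): 1 H each → 3
  3 × C (aromatic): no H
  1 × C: 3 H
  1 × C: 1 H
  1 × N: 1 H
  1 × O: 1 H
  1 × O: no H
  Total hydrogens = 15.
Molecular formula: C11H15NO2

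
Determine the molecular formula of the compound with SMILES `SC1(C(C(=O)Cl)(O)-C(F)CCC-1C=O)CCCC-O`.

C12H18ClFO4S

Heavy atoms from the SMILES: 12 C, 1 Cl, 1 F, 4 O, 1 S.
Implicit hydrogens by atom environment:
  6 × C: 2 H each → 12
  3 × C: 1 H each → 3
  3 × C: no H
  2 × O: 1 H each → 2
  2 × O: no H
  1 × Cl: no H
  1 × F: no H
  1 × S: 1 H
  Total hydrogens = 18.
Molecular formula: C12H18ClFO4S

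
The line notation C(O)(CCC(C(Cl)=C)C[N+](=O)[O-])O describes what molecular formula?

C7H12ClNO4

Heavy atoms from the SMILES: 7 C, 1 Cl, 1 N, 4 O.
Implicit hydrogens by atom environment:
  4 × C: 2 H each → 8
  2 × C: 1 H each → 2
  2 × O: 1 H each → 2
  1 × C: no H
  1 × Cl: no H
  1 × N (charge +1): no H
  1 × O: no H
  1 × O (charge -1): no H
  Total hydrogens = 12.
Molecular formula: C7H12ClNO4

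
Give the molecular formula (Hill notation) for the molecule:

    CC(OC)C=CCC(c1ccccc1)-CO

C14H20O2

Heavy atoms from the SMILES: 14 C, 2 O.
Implicit hydrogens by atom environment:
  5 × C (aromatic): 1 H each → 5
  4 × C: 1 H each → 4
  2 × C: 3 H each → 6
  2 × C: 2 H each → 4
  1 × C (aromatic): no H
  1 × O: 1 H
  1 × O: no H
  Total hydrogens = 20.
Molecular formula: C14H20O2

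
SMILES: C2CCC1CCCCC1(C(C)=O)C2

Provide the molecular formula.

Heavy atoms from the SMILES: 12 C, 1 O.
Implicit hydrogens by atom environment:
  8 × C: 2 H each → 16
  2 × C: no H
  1 × C: 3 H
  1 × C: 1 H
  1 × O: no H
  Total hydrogens = 20.
Molecular formula: C12H20O

C12H20O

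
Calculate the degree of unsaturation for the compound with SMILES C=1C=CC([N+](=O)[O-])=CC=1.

Molecular formula from the SMILES: C6H5NO2.
DoU = (2C + 2 + N − H − X)/2 = (2·6 + 2 + 1 − 5 − 0)/2 = 10/2 = 5.
(Structurally: 1 ring(s) + 4 π bond(s) = 5.)

5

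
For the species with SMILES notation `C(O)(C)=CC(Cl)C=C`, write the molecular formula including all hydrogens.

Heavy atoms from the SMILES: 6 C, 1 Cl, 1 O.
Implicit hydrogens by atom environment:
  3 × C: 1 H each → 3
  1 × C: 3 H
  1 × C: 2 H
  1 × C: no H
  1 × Cl: no H
  1 × O: 1 H
  Total hydrogens = 9.
Molecular formula: C6H9ClO

C6H9ClO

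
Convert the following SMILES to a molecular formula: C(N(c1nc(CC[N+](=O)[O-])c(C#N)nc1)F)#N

C8H5FN6O2

Heavy atoms from the SMILES: 8 C, 1 F, 6 N, 2 O.
Implicit hydrogens by atom environment:
  3 × C (aromatic): no H
  3 × N: no H
  2 × C: 2 H each → 4
  2 × C: no H
  2 × N (aromatic): no H
  1 × C (aromatic): 1 H
  1 × F: no H
  1 × N (charge +1): no H
  1 × O: no H
  1 × O (charge -1): no H
  Total hydrogens = 5.
Molecular formula: C8H5FN6O2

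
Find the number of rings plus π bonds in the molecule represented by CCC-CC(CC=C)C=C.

Molecular formula from the SMILES: C10H18.
DoU = (2C + 2 + N − H − X)/2 = (2·10 + 2 + 0 − 18 − 0)/2 = 4/2 = 2.
(Structurally: 0 ring(s) + 2 π bond(s) = 2.)

2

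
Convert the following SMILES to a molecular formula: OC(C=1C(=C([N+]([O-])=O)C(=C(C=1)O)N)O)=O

C7H6N2O6

Heavy atoms from the SMILES: 7 C, 2 N, 6 O.
Implicit hydrogens by atom environment:
  5 × C (aromatic): no H
  3 × O: 1 H each → 3
  2 × O: no H
  1 × C (aromatic): 1 H
  1 × C: no H
  1 × N: 2 H
  1 × N (charge +1): no H
  1 × O (charge -1): no H
  Total hydrogens = 6.
Molecular formula: C7H6N2O6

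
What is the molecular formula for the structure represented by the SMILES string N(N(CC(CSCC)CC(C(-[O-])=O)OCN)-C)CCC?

Heavy atoms from the SMILES: 13 C, 3 N, 3 O, 1 S.
Implicit hydrogens by atom environment:
  7 × C: 2 H each → 14
  3 × C: 3 H each → 9
  2 × C: 1 H each → 2
  2 × O: no H
  1 × C: no H
  1 × N: 2 H
  1 × N: 1 H
  1 × N: no H
  1 × O (charge -1): no H
  1 × S: no H
  Total hydrogens = 28.
Net charge -1.
Molecular formula: C13H28N3O3S-

C13H28N3O3S-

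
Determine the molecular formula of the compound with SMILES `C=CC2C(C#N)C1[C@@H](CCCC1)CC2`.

C13H19N

Heavy atoms from the SMILES: 13 C, 1 N.
Implicit hydrogens by atom environment:
  7 × C: 2 H each → 14
  5 × C: 1 H each → 5
  1 × C: no H
  1 × N: no H
  Total hydrogens = 19.
Molecular formula: C13H19N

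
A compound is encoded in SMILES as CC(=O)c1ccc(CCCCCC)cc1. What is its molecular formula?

Heavy atoms from the SMILES: 14 C, 1 O.
Implicit hydrogens by atom environment:
  5 × C: 2 H each → 10
  4 × C (aromatic): 1 H each → 4
  2 × C: 3 H each → 6
  2 × C (aromatic): no H
  1 × C: no H
  1 × O: no H
  Total hydrogens = 20.
Molecular formula: C14H20O

C14H20O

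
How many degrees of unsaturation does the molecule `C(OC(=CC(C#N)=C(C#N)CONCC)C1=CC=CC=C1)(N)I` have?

10

Molecular formula from the SMILES: C16H17IN4O2.
DoU = (2C + 2 + N − H − X)/2 = (2·16 + 2 + 4 − 17 − 1)/2 = 20/2 = 10.
(Structurally: 1 ring(s) + 9 π bond(s) = 10.)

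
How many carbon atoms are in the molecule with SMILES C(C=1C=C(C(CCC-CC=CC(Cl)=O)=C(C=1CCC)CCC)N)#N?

The symbol for carbon appears 20 times in the SMILES. (Cl is a single chlorine, not C + l.)

20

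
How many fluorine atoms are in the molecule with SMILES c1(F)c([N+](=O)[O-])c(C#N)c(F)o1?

2

The symbol for fluorine appears 2 times in the SMILES.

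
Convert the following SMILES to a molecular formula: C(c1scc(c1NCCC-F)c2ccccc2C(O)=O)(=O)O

C15H14FNO4S

Heavy atoms from the SMILES: 15 C, 1 F, 1 N, 4 O, 1 S.
Implicit hydrogens by atom environment:
  5 × C (aromatic): 1 H each → 5
  5 × C (aromatic): no H
  3 × C: 2 H each → 6
  2 × C: no H
  2 × O: 1 H each → 2
  2 × O: no H
  1 × F: no H
  1 × N: 1 H
  1 × S (aromatic): no H
  Total hydrogens = 14.
Molecular formula: C15H14FNO4S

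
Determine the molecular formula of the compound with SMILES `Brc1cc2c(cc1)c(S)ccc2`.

C10H7BrS

Heavy atoms from the SMILES: 1 Br, 10 C, 1 S.
Implicit hydrogens by atom environment:
  6 × C (aromatic): 1 H each → 6
  4 × C (aromatic): no H
  1 × Br: no H
  1 × S: 1 H
  Total hydrogens = 7.
Molecular formula: C10H7BrS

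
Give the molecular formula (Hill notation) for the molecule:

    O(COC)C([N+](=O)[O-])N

Heavy atoms from the SMILES: 3 C, 2 N, 4 O.
Implicit hydrogens by atom environment:
  3 × O: no H
  1 × C: 3 H
  1 × C: 2 H
  1 × C: 1 H
  1 × N: 2 H
  1 × N (charge +1): no H
  1 × O (charge -1): no H
  Total hydrogens = 8.
Molecular formula: C3H8N2O4

C3H8N2O4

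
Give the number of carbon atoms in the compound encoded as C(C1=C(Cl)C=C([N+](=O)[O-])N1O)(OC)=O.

6

The symbol for carbon appears 6 times in the SMILES. (Cl is a single chlorine, not C + l.)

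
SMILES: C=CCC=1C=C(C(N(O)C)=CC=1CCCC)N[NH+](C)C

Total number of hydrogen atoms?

28

Hydrogens are implicit in SMILES; fill each atom to its normal valence:
  5 × C: 2 H each → 10
  4 × C: 3 H each → 12
  4 × C (aromatic): no H
  2 × C (aromatic): 1 H each → 2
  1 × C: 1 H
  1 × N: 1 H
  1 × N (charge +1): 1 H
  1 × N: no H
  1 × O: 1 H
  Total hydrogens = 28.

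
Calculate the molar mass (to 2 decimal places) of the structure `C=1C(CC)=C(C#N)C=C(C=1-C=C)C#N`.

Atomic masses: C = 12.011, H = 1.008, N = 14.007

182.23

Molecular formula: C12H10N2.
M = 12×12.011 + 10×1.008 + 2×14.007 = 182.23 g/mol.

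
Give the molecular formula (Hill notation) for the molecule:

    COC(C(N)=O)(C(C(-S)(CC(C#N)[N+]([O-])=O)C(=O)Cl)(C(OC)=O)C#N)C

Heavy atoms from the SMILES: 13 C, 1 Cl, 4 N, 7 O, 1 S.
Implicit hydrogens by atom environment:
  8 × C: no H
  6 × O: no H
  3 × C: 3 H each → 9
  2 × N: no H
  1 × C: 2 H
  1 × C: 1 H
  1 × Cl: no H
  1 × N: 2 H
  1 × N (charge +1): no H
  1 × O (charge -1): no H
  1 × S: 1 H
  Total hydrogens = 15.
Molecular formula: C13H15ClN4O7S

C13H15ClN4O7S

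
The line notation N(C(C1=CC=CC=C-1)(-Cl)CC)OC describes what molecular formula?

C10H14ClNO

Heavy atoms from the SMILES: 10 C, 1 Cl, 1 N, 1 O.
Implicit hydrogens by atom environment:
  5 × C (aromatic): 1 H each → 5
  2 × C: 3 H each → 6
  1 × C: 2 H
  1 × C: no H
  1 × C (aromatic): no H
  1 × Cl: no H
  1 × N: 1 H
  1 × O: no H
  Total hydrogens = 14.
Molecular formula: C10H14ClNO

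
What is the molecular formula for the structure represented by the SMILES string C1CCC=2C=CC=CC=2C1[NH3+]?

C10H14N+

Heavy atoms from the SMILES: 10 C, 1 N.
Implicit hydrogens by atom environment:
  4 × C (aromatic): 1 H each → 4
  3 × C: 2 H each → 6
  2 × C (aromatic): no H
  1 × C: 1 H
  1 × N (charge +1): 3 H
  Total hydrogens = 14.
Net charge +1.
Molecular formula: C10H14N+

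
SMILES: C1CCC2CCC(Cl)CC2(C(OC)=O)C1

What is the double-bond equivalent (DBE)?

3

Molecular formula from the SMILES: C12H19ClO2.
DoU = (2C + 2 + N − H − X)/2 = (2·12 + 2 + 0 − 19 − 1)/2 = 6/2 = 3.
(Structurally: 2 ring(s) + 1 π bond(s) = 3.)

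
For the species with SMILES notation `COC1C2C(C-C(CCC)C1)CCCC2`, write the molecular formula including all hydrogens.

C14H26O

Heavy atoms from the SMILES: 14 C, 1 O.
Implicit hydrogens by atom environment:
  8 × C: 2 H each → 16
  4 × C: 1 H each → 4
  2 × C: 3 H each → 6
  1 × O: no H
  Total hydrogens = 26.
Molecular formula: C14H26O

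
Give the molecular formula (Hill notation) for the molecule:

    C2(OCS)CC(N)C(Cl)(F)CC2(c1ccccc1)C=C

C15H19ClFNOS

Heavy atoms from the SMILES: 15 C, 1 Cl, 1 F, 1 N, 1 O, 1 S.
Implicit hydrogens by atom environment:
  5 × C (aromatic): 1 H each → 5
  4 × C: 2 H each → 8
  3 × C: 1 H each → 3
  2 × C: no H
  1 × C (aromatic): no H
  1 × Cl: no H
  1 × F: no H
  1 × N: 2 H
  1 × O: no H
  1 × S: 1 H
  Total hydrogens = 19.
Molecular formula: C15H19ClFNOS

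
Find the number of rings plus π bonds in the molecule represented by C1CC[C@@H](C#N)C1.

Molecular formula from the SMILES: C6H9N.
DoU = (2C + 2 + N − H − X)/2 = (2·6 + 2 + 1 − 9 − 0)/2 = 6/2 = 3.
(Structurally: 1 ring(s) + 2 π bond(s) = 3.)

3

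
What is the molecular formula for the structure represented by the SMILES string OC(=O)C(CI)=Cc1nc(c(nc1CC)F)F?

Heavy atoms from the SMILES: 10 C, 2 F, 1 I, 2 N, 2 O.
Implicit hydrogens by atom environment:
  4 × C (aromatic): no H
  2 × C: 2 H each → 4
  2 × C: no H
  2 × F: no H
  2 × N (aromatic): no H
  1 × C: 3 H
  1 × C: 1 H
  1 × I: no H
  1 × O: 1 H
  1 × O: no H
  Total hydrogens = 9.
Molecular formula: C10H9F2IN2O2

C10H9F2IN2O2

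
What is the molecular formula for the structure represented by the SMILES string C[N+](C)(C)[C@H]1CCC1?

C7H16N+

Heavy atoms from the SMILES: 7 C, 1 N.
Implicit hydrogens by atom environment:
  3 × C: 3 H each → 9
  3 × C: 2 H each → 6
  1 × C: 1 H
  1 × N (charge +1): no H
  Total hydrogens = 16.
Net charge +1.
Molecular formula: C7H16N+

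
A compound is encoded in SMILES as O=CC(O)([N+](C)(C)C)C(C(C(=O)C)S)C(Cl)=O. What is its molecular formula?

C10H17ClNO4S+

Heavy atoms from the SMILES: 10 C, 1 Cl, 1 N, 4 O, 1 S.
Implicit hydrogens by atom environment:
  4 × C: 3 H each → 12
  3 × C: 1 H each → 3
  3 × C: no H
  3 × O: no H
  1 × Cl: no H
  1 × N (charge +1): no H
  1 × O: 1 H
  1 × S: 1 H
  Total hydrogens = 17.
Net charge +1.
Molecular formula: C10H17ClNO4S+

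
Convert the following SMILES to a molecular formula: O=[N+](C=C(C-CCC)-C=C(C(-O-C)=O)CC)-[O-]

C12H19NO4

Heavy atoms from the SMILES: 12 C, 1 N, 4 O.
Implicit hydrogens by atom environment:
  4 × C: 2 H each → 8
  3 × C: 3 H each → 9
  3 × C: no H
  3 × O: no H
  2 × C: 1 H each → 2
  1 × N (charge +1): no H
  1 × O (charge -1): no H
  Total hydrogens = 19.
Molecular formula: C12H19NO4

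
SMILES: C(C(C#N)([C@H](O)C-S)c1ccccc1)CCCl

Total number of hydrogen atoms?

16

Hydrogens are implicit in SMILES; fill each atom to its normal valence:
  5 × C (aromatic): 1 H each → 5
  4 × C: 2 H each → 8
  2 × C: no H
  1 × C: 1 H
  1 × C (aromatic): no H
  1 × Cl: no H
  1 × N: no H
  1 × O: 1 H
  1 × S: 1 H
  Total hydrogens = 16.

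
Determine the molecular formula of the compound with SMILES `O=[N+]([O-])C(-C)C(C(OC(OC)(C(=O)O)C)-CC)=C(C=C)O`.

C13H21NO7

Heavy atoms from the SMILES: 13 C, 1 N, 7 O.
Implicit hydrogens by atom environment:
  4 × C: 3 H each → 12
  4 × C: no H
  4 × O: no H
  3 × C: 1 H each → 3
  2 × C: 2 H each → 4
  2 × O: 1 H each → 2
  1 × N (charge +1): no H
  1 × O (charge -1): no H
  Total hydrogens = 21.
Molecular formula: C13H21NO7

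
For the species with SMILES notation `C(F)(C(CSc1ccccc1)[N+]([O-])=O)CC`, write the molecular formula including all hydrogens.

C11H14FNO2S

Heavy atoms from the SMILES: 11 C, 1 F, 1 N, 2 O, 1 S.
Implicit hydrogens by atom environment:
  5 × C (aromatic): 1 H each → 5
  2 × C: 2 H each → 4
  2 × C: 1 H each → 2
  1 × C: 3 H
  1 × C (aromatic): no H
  1 × F: no H
  1 × N (charge +1): no H
  1 × O: no H
  1 × O (charge -1): no H
  1 × S: no H
  Total hydrogens = 14.
Molecular formula: C11H14FNO2S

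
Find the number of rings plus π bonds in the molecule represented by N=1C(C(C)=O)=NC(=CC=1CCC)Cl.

5

Molecular formula from the SMILES: C9H11ClN2O.
DoU = (2C + 2 + N − H − X)/2 = (2·9 + 2 + 2 − 11 − 1)/2 = 10/2 = 5.
(Structurally: 1 ring(s) + 4 π bond(s) = 5.)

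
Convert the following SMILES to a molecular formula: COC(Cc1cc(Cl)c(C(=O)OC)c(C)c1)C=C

Heavy atoms from the SMILES: 14 C, 1 Cl, 3 O.
Implicit hydrogens by atom environment:
  4 × C (aromatic): no H
  3 × C: 3 H each → 9
  3 × O: no H
  2 × C: 2 H each → 4
  2 × C (aromatic): 1 H each → 2
  2 × C: 1 H each → 2
  1 × C: no H
  1 × Cl: no H
  Total hydrogens = 17.
Molecular formula: C14H17ClO3

C14H17ClO3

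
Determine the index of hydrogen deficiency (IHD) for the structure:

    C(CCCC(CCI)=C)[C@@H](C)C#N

3

Molecular formula from the SMILES: C11H18IN.
DoU = (2C + 2 + N − H − X)/2 = (2·11 + 2 + 1 − 18 − 1)/2 = 6/2 = 3.
(Structurally: 0 ring(s) + 3 π bond(s) = 3.)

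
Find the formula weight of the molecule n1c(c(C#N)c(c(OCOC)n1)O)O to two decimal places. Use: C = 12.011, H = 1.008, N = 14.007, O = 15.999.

197.15

Molecular formula: C7H7N3O4.
M = 7×12.011 + 7×1.008 + 3×14.007 + 4×15.999 = 197.15 g/mol.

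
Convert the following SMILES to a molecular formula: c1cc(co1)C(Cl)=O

C5H3ClO2

Heavy atoms from the SMILES: 5 C, 1 Cl, 2 O.
Implicit hydrogens by atom environment:
  3 × C (aromatic): 1 H each → 3
  1 × C (aromatic): no H
  1 × C: no H
  1 × Cl: no H
  1 × O (aromatic): no H
  1 × O: no H
  Total hydrogens = 3.
Molecular formula: C5H3ClO2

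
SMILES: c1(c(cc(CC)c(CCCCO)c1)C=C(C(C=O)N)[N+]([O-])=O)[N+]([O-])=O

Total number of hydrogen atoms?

21

Hydrogens are implicit in SMILES; fill each atom to its normal valence:
  5 × C: 2 H each → 10
  4 × C (aromatic): no H
  3 × C: 1 H each → 3
  3 × O: no H
  2 × C (aromatic): 1 H each → 2
  2 × N (charge +1): no H
  2 × O (charge -1): no H
  1 × C: 3 H
  1 × C: no H
  1 × N: 2 H
  1 × O: 1 H
  Total hydrogens = 21.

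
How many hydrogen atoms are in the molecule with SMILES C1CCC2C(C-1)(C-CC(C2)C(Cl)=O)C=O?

Hydrogens are implicit in SMILES; fill each atom to its normal valence:
  7 × C: 2 H each → 14
  3 × C: 1 H each → 3
  2 × C: no H
  2 × O: no H
  1 × Cl: no H
  Total hydrogens = 17.

17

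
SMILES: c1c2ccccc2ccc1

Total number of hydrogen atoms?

Hydrogens are implicit in SMILES; fill each atom to its normal valence:
  8 × C (aromatic): 1 H each → 8
  2 × C (aromatic): no H
  Total hydrogens = 8.

8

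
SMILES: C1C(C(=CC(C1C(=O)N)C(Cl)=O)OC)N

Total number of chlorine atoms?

1

The symbol for chlorine appears 1 time in the SMILES.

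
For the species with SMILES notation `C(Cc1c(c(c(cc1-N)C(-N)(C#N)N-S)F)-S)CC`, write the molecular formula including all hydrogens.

Heavy atoms from the SMILES: 12 C, 1 F, 4 N, 2 S.
Implicit hydrogens by atom environment:
  5 × C (aromatic): no H
  3 × C: 2 H each → 6
  2 × C: no H
  2 × N: 2 H each → 4
  2 × S: 1 H each → 2
  1 × C: 3 H
  1 × C (aromatic): 1 H
  1 × F: no H
  1 × N: 1 H
  1 × N: no H
  Total hydrogens = 17.
Molecular formula: C12H17FN4S2

C12H17FN4S2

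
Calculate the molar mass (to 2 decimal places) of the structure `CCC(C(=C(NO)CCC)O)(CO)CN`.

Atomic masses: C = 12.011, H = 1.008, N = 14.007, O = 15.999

Molecular formula: C10H22N2O3.
M = 10×12.011 + 22×1.008 + 2×14.007 + 3×15.999 = 218.30 g/mol.

218.30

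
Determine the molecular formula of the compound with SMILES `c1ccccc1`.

C6H6

Heavy atoms from the SMILES: 6 C.
Implicit hydrogens by atom environment:
  6 × C (aromatic): 1 H each → 6
  Total hydrogens = 6.
Molecular formula: C6H6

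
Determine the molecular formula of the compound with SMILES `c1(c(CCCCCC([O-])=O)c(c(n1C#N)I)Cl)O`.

C11H11ClIN2O3-

Heavy atoms from the SMILES: 11 C, 1 Cl, 1 I, 2 N, 3 O.
Implicit hydrogens by atom environment:
  5 × C: 2 H each → 10
  4 × C (aromatic): no H
  2 × C: no H
  1 × Cl: no H
  1 × I: no H
  1 × N (aromatic): no H
  1 × N: no H
  1 × O: 1 H
  1 × O: no H
  1 × O (charge -1): no H
  Total hydrogens = 11.
Net charge -1.
Molecular formula: C11H11ClIN2O3-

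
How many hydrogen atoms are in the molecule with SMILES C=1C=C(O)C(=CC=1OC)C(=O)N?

Hydrogens are implicit in SMILES; fill each atom to its normal valence:
  3 × C (aromatic): 1 H each → 3
  3 × C (aromatic): no H
  2 × O: no H
  1 × C: 3 H
  1 × C: no H
  1 × N: 2 H
  1 × O: 1 H
  Total hydrogens = 9.

9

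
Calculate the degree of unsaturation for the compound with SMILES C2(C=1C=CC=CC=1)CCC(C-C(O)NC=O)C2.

Molecular formula from the SMILES: C14H19NO2.
DoU = (2C + 2 + N − H − X)/2 = (2·14 + 2 + 1 − 19 − 0)/2 = 12/2 = 6.
(Structurally: 2 ring(s) + 4 π bond(s) = 6.)

6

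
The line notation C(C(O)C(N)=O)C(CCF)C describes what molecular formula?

C7H14FNO2

Heavy atoms from the SMILES: 7 C, 1 F, 1 N, 2 O.
Implicit hydrogens by atom environment:
  3 × C: 2 H each → 6
  2 × C: 1 H each → 2
  1 × C: 3 H
  1 × C: no H
  1 × F: no H
  1 × N: 2 H
  1 × O: 1 H
  1 × O: no H
  Total hydrogens = 14.
Molecular formula: C7H14FNO2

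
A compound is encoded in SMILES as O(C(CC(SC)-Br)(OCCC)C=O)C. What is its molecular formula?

C9H17BrO3S

Heavy atoms from the SMILES: 1 Br, 9 C, 3 O, 1 S.
Implicit hydrogens by atom environment:
  3 × C: 3 H each → 9
  3 × C: 2 H each → 6
  3 × O: no H
  2 × C: 1 H each → 2
  1 × Br: no H
  1 × C: no H
  1 × S: no H
  Total hydrogens = 17.
Molecular formula: C9H17BrO3S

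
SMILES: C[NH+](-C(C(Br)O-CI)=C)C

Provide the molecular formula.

C6H12BrINO+

Heavy atoms from the SMILES: 1 Br, 6 C, 1 I, 1 N, 1 O.
Implicit hydrogens by atom environment:
  2 × C: 3 H each → 6
  2 × C: 2 H each → 4
  1 × Br: no H
  1 × C: 1 H
  1 × C: no H
  1 × I: no H
  1 × N (charge +1): 1 H
  1 × O: no H
  Total hydrogens = 12.
Net charge +1.
Molecular formula: C6H12BrINO+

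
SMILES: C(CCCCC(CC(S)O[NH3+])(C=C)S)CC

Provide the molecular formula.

Heavy atoms from the SMILES: 12 C, 1 N, 1 O, 2 S.
Implicit hydrogens by atom environment:
  8 × C: 2 H each → 16
  2 × C: 1 H each → 2
  2 × S: 1 H each → 2
  1 × C: 3 H
  1 × C: no H
  1 × N (charge +1): 3 H
  1 × O: no H
  Total hydrogens = 26.
Net charge +1.
Molecular formula: C12H26NOS2+

C12H26NOS2+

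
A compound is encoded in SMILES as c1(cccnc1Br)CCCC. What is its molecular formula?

Heavy atoms from the SMILES: 1 Br, 9 C, 1 N.
Implicit hydrogens by atom environment:
  3 × C: 2 H each → 6
  3 × C (aromatic): 1 H each → 3
  2 × C (aromatic): no H
  1 × Br: no H
  1 × C: 3 H
  1 × N (aromatic): no H
  Total hydrogens = 12.
Molecular formula: C9H12BrN

C9H12BrN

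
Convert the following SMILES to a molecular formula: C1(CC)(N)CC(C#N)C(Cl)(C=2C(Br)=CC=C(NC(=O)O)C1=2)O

Heavy atoms from the SMILES: 1 Br, 14 C, 1 Cl, 3 N, 3 O.
Implicit hydrogens by atom environment:
  4 × C (aromatic): no H
  4 × C: no H
  2 × C: 2 H each → 4
  2 × C (aromatic): 1 H each → 2
  2 × O: 1 H each → 2
  1 × Br: no H
  1 × C: 3 H
  1 × C: 1 H
  1 × Cl: no H
  1 × N: 2 H
  1 × N: 1 H
  1 × N: no H
  1 × O: no H
  Total hydrogens = 15.
Molecular formula: C14H15BrClN3O3

C14H15BrClN3O3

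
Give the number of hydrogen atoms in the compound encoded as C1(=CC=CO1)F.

3

Hydrogens are implicit in SMILES; fill each atom to its normal valence:
  3 × C (aromatic): 1 H each → 3
  1 × C (aromatic): no H
  1 × F: no H
  1 × O (aromatic): no H
  Total hydrogens = 3.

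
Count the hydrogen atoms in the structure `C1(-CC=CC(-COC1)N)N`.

14

Hydrogens are implicit in SMILES; fill each atom to its normal valence:
  4 × C: 1 H each → 4
  3 × C: 2 H each → 6
  2 × N: 2 H each → 4
  1 × O: no H
  Total hydrogens = 14.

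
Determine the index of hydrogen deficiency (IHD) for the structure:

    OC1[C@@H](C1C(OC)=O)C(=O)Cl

Molecular formula from the SMILES: C6H7ClO4.
DoU = (2C + 2 + N − H − X)/2 = (2·6 + 2 + 0 − 7 − 1)/2 = 6/2 = 3.
(Structurally: 1 ring(s) + 2 π bond(s) = 3.)

3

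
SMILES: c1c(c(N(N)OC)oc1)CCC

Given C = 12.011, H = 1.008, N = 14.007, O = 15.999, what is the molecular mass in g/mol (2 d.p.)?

Molecular formula: C8H14N2O2.
M = 8×12.011 + 14×1.008 + 2×14.007 + 2×15.999 = 170.21 g/mol.

170.21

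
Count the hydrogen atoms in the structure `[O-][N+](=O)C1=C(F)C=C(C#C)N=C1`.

Hydrogens are implicit in SMILES; fill each atom to its normal valence:
  3 × C (aromatic): no H
  2 × C (aromatic): 1 H each → 2
  1 × C: 1 H
  1 × C: no H
  1 × F: no H
  1 × N (aromatic): no H
  1 × N (charge +1): no H
  1 × O: no H
  1 × O (charge -1): no H
  Total hydrogens = 3.

3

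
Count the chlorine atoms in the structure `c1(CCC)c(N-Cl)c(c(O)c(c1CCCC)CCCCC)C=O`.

1

The symbol for chlorine appears 1 time in the SMILES.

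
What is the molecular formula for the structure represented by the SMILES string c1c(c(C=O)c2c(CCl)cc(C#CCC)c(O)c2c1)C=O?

C17H13ClO3

Heavy atoms from the SMILES: 17 C, 1 Cl, 3 O.
Implicit hydrogens by atom environment:
  7 × C (aromatic): no H
  3 × C (aromatic): 1 H each → 3
  2 × C: 2 H each → 4
  2 × C: 1 H each → 2
  2 × C: no H
  2 × O: no H
  1 × C: 3 H
  1 × Cl: no H
  1 × O: 1 H
  Total hydrogens = 13.
Molecular formula: C17H13ClO3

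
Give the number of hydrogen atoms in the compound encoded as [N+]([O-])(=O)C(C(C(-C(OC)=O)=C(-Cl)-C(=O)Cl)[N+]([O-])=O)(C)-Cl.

Hydrogens are implicit in SMILES; fill each atom to its normal valence:
  5 × C: no H
  5 × O: no H
  3 × Cl: no H
  2 × C: 3 H each → 6
  2 × N (charge +1): no H
  2 × O (charge -1): no H
  1 × C: 1 H
  Total hydrogens = 7.

7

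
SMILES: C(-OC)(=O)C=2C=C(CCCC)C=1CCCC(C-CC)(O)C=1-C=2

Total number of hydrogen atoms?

28

Hydrogens are implicit in SMILES; fill each atom to its normal valence:
  8 × C: 2 H each → 16
  4 × C (aromatic): no H
  3 × C: 3 H each → 9
  2 × C (aromatic): 1 H each → 2
  2 × C: no H
  2 × O: no H
  1 × O: 1 H
  Total hydrogens = 28.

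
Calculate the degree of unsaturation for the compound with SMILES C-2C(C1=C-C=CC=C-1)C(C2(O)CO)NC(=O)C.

Molecular formula from the SMILES: C13H17NO3.
DoU = (2C + 2 + N − H − X)/2 = (2·13 + 2 + 1 − 17 − 0)/2 = 12/2 = 6.
(Structurally: 2 ring(s) + 4 π bond(s) = 6.)

6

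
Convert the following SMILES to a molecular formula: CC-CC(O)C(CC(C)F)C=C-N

Heavy atoms from the SMILES: 10 C, 1 F, 1 N, 1 O.
Implicit hydrogens by atom environment:
  5 × C: 1 H each → 5
  3 × C: 2 H each → 6
  2 × C: 3 H each → 6
  1 × F: no H
  1 × N: 2 H
  1 × O: 1 H
  Total hydrogens = 20.
Molecular formula: C10H20FNO

C10H20FNO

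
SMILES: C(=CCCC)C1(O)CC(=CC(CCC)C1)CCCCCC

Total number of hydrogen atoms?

Hydrogens are implicit in SMILES; fill each atom to its normal valence:
  11 × C: 2 H each → 22
  4 × C: 1 H each → 4
  3 × C: 3 H each → 9
  2 × C: no H
  1 × O: 1 H
  Total hydrogens = 36.

36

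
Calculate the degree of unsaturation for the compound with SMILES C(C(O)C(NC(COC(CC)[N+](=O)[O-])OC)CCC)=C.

Molecular formula from the SMILES: C13H26N2O5.
DoU = (2C + 2 + N − H − X)/2 = (2·13 + 2 + 2 − 26 − 0)/2 = 4/2 = 2.
(Structurally: 0 ring(s) + 2 π bond(s) = 2.)

2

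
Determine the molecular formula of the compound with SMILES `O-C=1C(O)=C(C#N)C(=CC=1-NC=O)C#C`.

C10H6N2O3

Heavy atoms from the SMILES: 10 C, 2 N, 3 O.
Implicit hydrogens by atom environment:
  5 × C (aromatic): no H
  2 × C: 1 H each → 2
  2 × C: no H
  2 × O: 1 H each → 2
  1 × C (aromatic): 1 H
  1 × N: 1 H
  1 × N: no H
  1 × O: no H
  Total hydrogens = 6.
Molecular formula: C10H6N2O3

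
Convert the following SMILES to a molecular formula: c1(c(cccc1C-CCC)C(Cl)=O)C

Heavy atoms from the SMILES: 12 C, 1 Cl, 1 O.
Implicit hydrogens by atom environment:
  3 × C: 2 H each → 6
  3 × C (aromatic): 1 H each → 3
  3 × C (aromatic): no H
  2 × C: 3 H each → 6
  1 × C: no H
  1 × Cl: no H
  1 × O: no H
  Total hydrogens = 15.
Molecular formula: C12H15ClO

C12H15ClO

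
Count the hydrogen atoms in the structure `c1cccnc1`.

5

Hydrogens are implicit in SMILES; fill each atom to its normal valence:
  5 × C (aromatic): 1 H each → 5
  1 × N (aromatic): no H
  Total hydrogens = 5.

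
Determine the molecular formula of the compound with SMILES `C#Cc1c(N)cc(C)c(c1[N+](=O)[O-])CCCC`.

Heavy atoms from the SMILES: 13 C, 2 N, 2 O.
Implicit hydrogens by atom environment:
  5 × C (aromatic): no H
  3 × C: 2 H each → 6
  2 × C: 3 H each → 6
  1 × C (aromatic): 1 H
  1 × C: 1 H
  1 × C: no H
  1 × N: 2 H
  1 × N (charge +1): no H
  1 × O: no H
  1 × O (charge -1): no H
  Total hydrogens = 16.
Molecular formula: C13H16N2O2

C13H16N2O2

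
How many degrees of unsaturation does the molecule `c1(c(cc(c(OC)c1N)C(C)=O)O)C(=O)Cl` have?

6

Molecular formula from the SMILES: C10H10ClNO4.
DoU = (2C + 2 + N − H − X)/2 = (2·10 + 2 + 1 − 10 − 1)/2 = 12/2 = 6.
(Structurally: 1 ring(s) + 5 π bond(s) = 6.)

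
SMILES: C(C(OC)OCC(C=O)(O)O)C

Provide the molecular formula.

Heavy atoms from the SMILES: 7 C, 5 O.
Implicit hydrogens by atom environment:
  3 × O: no H
  2 × C: 3 H each → 6
  2 × C: 2 H each → 4
  2 × C: 1 H each → 2
  2 × O: 1 H each → 2
  1 × C: no H
  Total hydrogens = 14.
Molecular formula: C7H14O5

C7H14O5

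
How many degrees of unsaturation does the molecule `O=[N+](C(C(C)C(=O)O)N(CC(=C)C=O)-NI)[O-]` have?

Molecular formula from the SMILES: C8H12IN3O5.
DoU = (2C + 2 + N − H − X)/2 = (2·8 + 2 + 3 − 12 − 1)/2 = 8/2 = 4.
(Structurally: 0 ring(s) + 4 π bond(s) = 4.)

4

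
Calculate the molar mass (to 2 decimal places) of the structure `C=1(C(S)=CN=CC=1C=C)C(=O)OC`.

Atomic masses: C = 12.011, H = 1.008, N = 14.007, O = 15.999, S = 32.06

Molecular formula: C9H9NO2S.
M = 9×12.011 + 9×1.008 + 1×14.007 + 2×15.999 + 1×32.06 = 195.24 g/mol.

195.24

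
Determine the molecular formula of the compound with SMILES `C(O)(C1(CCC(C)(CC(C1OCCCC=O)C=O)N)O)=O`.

Heavy atoms from the SMILES: 14 C, 1 N, 6 O.
Implicit hydrogens by atom environment:
  6 × C: 2 H each → 12
  4 × C: 1 H each → 4
  4 × O: no H
  3 × C: no H
  2 × O: 1 H each → 2
  1 × C: 3 H
  1 × N: 2 H
  Total hydrogens = 23.
Molecular formula: C14H23NO6

C14H23NO6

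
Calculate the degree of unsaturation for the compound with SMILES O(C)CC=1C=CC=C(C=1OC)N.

Molecular formula from the SMILES: C9H13NO2.
DoU = (2C + 2 + N − H − X)/2 = (2·9 + 2 + 1 − 13 − 0)/2 = 8/2 = 4.
(Structurally: 1 ring(s) + 3 π bond(s) = 4.)

4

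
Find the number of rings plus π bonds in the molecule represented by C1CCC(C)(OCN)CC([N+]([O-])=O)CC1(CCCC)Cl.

Molecular formula from the SMILES: C14H27ClN2O3.
DoU = (2C + 2 + N − H − X)/2 = (2·14 + 2 + 2 − 27 − 1)/2 = 4/2 = 2.
(Structurally: 1 ring(s) + 1 π bond(s) = 2.)

2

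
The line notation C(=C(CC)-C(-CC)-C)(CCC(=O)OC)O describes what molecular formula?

Heavy atoms from the SMILES: 12 C, 3 O.
Implicit hydrogens by atom environment:
  4 × C: 3 H each → 12
  4 × C: 2 H each → 8
  3 × C: no H
  2 × O: no H
  1 × C: 1 H
  1 × O: 1 H
  Total hydrogens = 22.
Molecular formula: C12H22O3

C12H22O3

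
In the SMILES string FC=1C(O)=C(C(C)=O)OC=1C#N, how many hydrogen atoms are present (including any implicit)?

4

Hydrogens are implicit in SMILES; fill each atom to its normal valence:
  4 × C (aromatic): no H
  2 × C: no H
  1 × C: 3 H
  1 × F: no H
  1 × N: no H
  1 × O: 1 H
  1 × O (aromatic): no H
  1 × O: no H
  Total hydrogens = 4.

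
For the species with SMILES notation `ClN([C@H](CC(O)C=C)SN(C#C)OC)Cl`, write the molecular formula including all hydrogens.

C8H12Cl2N2O2S

Heavy atoms from the SMILES: 8 C, 2 Cl, 2 N, 2 O, 1 S.
Implicit hydrogens by atom environment:
  4 × C: 1 H each → 4
  2 × C: 2 H each → 4
  2 × Cl: no H
  2 × N: no H
  1 × C: 3 H
  1 × C: no H
  1 × O: 1 H
  1 × O: no H
  1 × S: no H
  Total hydrogens = 12.
Molecular formula: C8H12Cl2N2O2S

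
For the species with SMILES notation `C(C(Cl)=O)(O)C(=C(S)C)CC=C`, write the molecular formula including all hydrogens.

Heavy atoms from the SMILES: 8 C, 1 Cl, 2 O, 1 S.
Implicit hydrogens by atom environment:
  3 × C: no H
  2 × C: 2 H each → 4
  2 × C: 1 H each → 2
  1 × C: 3 H
  1 × Cl: no H
  1 × O: 1 H
  1 × O: no H
  1 × S: 1 H
  Total hydrogens = 11.
Molecular formula: C8H11ClO2S

C8H11ClO2S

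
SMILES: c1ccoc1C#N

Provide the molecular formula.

C5H3NO

Heavy atoms from the SMILES: 5 C, 1 N, 1 O.
Implicit hydrogens by atom environment:
  3 × C (aromatic): 1 H each → 3
  1 × C (aromatic): no H
  1 × C: no H
  1 × N: no H
  1 × O (aromatic): no H
  Total hydrogens = 3.
Molecular formula: C5H3NO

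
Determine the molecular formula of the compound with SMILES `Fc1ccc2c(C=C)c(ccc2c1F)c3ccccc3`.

C18H12F2

Heavy atoms from the SMILES: 18 C, 2 F.
Implicit hydrogens by atom environment:
  9 × C (aromatic): 1 H each → 9
  7 × C (aromatic): no H
  2 × F: no H
  1 × C: 2 H
  1 × C: 1 H
  Total hydrogens = 12.
Molecular formula: C18H12F2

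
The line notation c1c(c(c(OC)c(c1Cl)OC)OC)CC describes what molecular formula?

C11H15ClO3

Heavy atoms from the SMILES: 11 C, 1 Cl, 3 O.
Implicit hydrogens by atom environment:
  5 × C (aromatic): no H
  4 × C: 3 H each → 12
  3 × O: no H
  1 × C: 2 H
  1 × C (aromatic): 1 H
  1 × Cl: no H
  Total hydrogens = 15.
Molecular formula: C11H15ClO3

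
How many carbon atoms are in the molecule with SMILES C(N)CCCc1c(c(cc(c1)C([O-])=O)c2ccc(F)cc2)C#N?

18

The symbol for carbon appears 18 times in the SMILES. Lowercase c denotes aromatic carbon and counts toward C.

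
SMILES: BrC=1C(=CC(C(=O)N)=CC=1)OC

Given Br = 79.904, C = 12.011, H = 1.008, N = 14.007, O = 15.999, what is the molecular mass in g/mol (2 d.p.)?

Molecular formula: C8H8BrNO2.
M = 1×79.904 + 8×12.011 + 8×1.008 + 1×14.007 + 2×15.999 = 230.06 g/mol.

230.06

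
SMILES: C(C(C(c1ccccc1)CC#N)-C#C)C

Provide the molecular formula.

C14H15N

Heavy atoms from the SMILES: 14 C, 1 N.
Implicit hydrogens by atom environment:
  5 × C (aromatic): 1 H each → 5
  3 × C: 1 H each → 3
  2 × C: 2 H each → 4
  2 × C: no H
  1 × C: 3 H
  1 × C (aromatic): no H
  1 × N: no H
  Total hydrogens = 15.
Molecular formula: C14H15N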